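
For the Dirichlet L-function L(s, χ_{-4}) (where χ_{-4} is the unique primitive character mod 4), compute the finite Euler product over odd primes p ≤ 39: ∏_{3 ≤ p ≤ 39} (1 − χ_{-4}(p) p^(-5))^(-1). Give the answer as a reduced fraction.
∏ = 36434162976122653852428171915209665920933190877591375/36574689167094305070442169349729960875390257302863872

The odd primes p ≤ 39 are [3, 5, 7, 11, 13, 17, 19, 23, 29, 31, 37]. For each, χ(p) = 1 if p ≡ 1 mod 4, χ(p) = −1 if p ≡ 3 mod 4. Taking (1 − χ(p)/p^5)^(-1) = p^5/(p^5 − χ(p)): (1 − (-1)/3^5)^(-1) · (1 − (1)/5^5)^(-1) · (1 − (-1)/7^5)^(-1) · (1 − (-1)/11^5)^(-1) · (1 − (1)/13^5)^(-1) · (1 − (1)/17^5)^(-1) · (1 − (-1)/19^5)^(-1) · (1 − (-1)/23^5)^(-1) · (1 − (1)/29^5)^(-1) · (1 − (-1)/31^5)^(-1) · (1 − (1)/37^5)^(-1) = 36434162976122653852428171915209665920933190877591375/36574689167094305070442169349729960875390257302863872.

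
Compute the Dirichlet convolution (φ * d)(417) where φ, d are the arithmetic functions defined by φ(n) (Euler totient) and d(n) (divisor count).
(φ * d)(417) = 560

Divisors of 417: [1, 3, 139, 417]. For each d | 417:
  d = 1: φ(1) · d(417/1) = 1 · 4 = 4
  d = 3: φ(3) · d(417/3) = 2 · 2 = 4
  d = 139: φ(139) · d(417/139) = 138 · 2 = 276
  d = 417: φ(417) · d(417/417) = 276 · 1 = 276
Summing: (φ * d)(417) = 4 + 4 + 276 + 276 = 560.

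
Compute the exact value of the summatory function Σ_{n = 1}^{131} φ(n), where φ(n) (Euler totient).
Σ_{n ≤ 131} φ(n) = 5284

Compute φ(n) for each 1 ≤ n ≤ 131: φ(1) = 1, φ(2) = 1, φ(3) = 2, φ(4) = 2, φ(5) = 4, φ(6) = 2, φ(7) = 6, φ(8) = 4, φ(9) = 6, φ(10) = 4, φ(11) = 10, φ(12) = 4, φ(13) = 12, φ(14) = 6, φ(15) = 8, φ(16) = 8, φ(17) = 16, φ(18) = 6, φ(19) = 18, φ(20) = 8, φ(21) = 12, φ(22) = 10, φ(23) = 22, φ(24) = 8, φ(25) = 20, φ(26) = 12, φ(27) = 18, φ(28) = 12, φ(29) = 28, φ(30) = 8, φ(31) = 30, φ(32) = 16, φ(33) = 20, φ(34) = 16, φ(35) = 24, φ(36) = 12, φ(37) = 36, φ(38) = 18, φ(39) = 24, φ(40) = 16, φ(41) = 40, φ(42) = 12, φ(43) = 42, φ(44) = 20, φ(45) = 24, φ(46) = 22, φ(47) = 46, φ(48) = 16, φ(49) = 42, φ(50) = 20, φ(51) = 32, φ(52) = 24, φ(53) = 52, φ(54) = 18, φ(55) = 40, φ(56) = 24, φ(57) = 36, φ(58) = 28, φ(59) = 58, φ(60) = 16, φ(61) = 60, φ(62) = 30, φ(63) = 36, φ(64) = 32, φ(65) = 48, φ(66) = 20, φ(67) = 66, φ(68) = 32, φ(69) = 44, φ(70) = 24, φ(71) = 70, φ(72) = 24, φ(73) = 72, φ(74) = 36, φ(75) = 40, φ(76) = 36, φ(77) = 60, φ(78) = 24, φ(79) = 78, φ(80) = 32, φ(81) = 54, φ(82) = 40, φ(83) = 82, φ(84) = 24, φ(85) = 64, φ(86) = 42, φ(87) = 56, φ(88) = 40, φ(89) = 88, φ(90) = 24, φ(91) = 72, φ(92) = 44, φ(93) = 60, φ(94) = 46, φ(95) = 72, φ(96) = 32, φ(97) = 96, φ(98) = 42, φ(99) = 60, φ(100) = 40, φ(101) = 100, φ(102) = 32, φ(103) = 102, φ(104) = 48, φ(105) = 48, φ(106) = 52, φ(107) = 106, φ(108) = 36, φ(109) = 108, φ(110) = 40, φ(111) = 72, φ(112) = 48, φ(113) = 112, φ(114) = 36, φ(115) = 88, φ(116) = 56, φ(117) = 72, φ(118) = 58, φ(119) = 96, φ(120) = 32, φ(121) = 110, φ(122) = 60, φ(123) = 80, φ(124) = 60, φ(125) = 100, φ(126) = 36, φ(127) = 126, φ(128) = 64, φ(129) = 84, φ(130) = 48, φ(131) = 130. Summing all 131 values: 5284. (Average order: Σ_{n ≤ x} φ(n) ~ (3/π²) x². For x = 131, (3/π²)·131² ≈ 5216.32.)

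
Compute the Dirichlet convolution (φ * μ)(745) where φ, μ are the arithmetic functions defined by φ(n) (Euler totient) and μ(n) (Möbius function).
(φ * μ)(745) = 441

Divisors of 745: [1, 5, 149, 745]. For each d | 745:
  d = 1: φ(1) · μ(745/1) = 1 · 1 = 1
  d = 5: φ(5) · μ(745/5) = 4 · -1 = -4
  d = 149: φ(149) · μ(745/149) = 148 · -1 = -148
  d = 745: φ(745) · μ(745/745) = 592 · 1 = 592
Summing: (φ * μ)(745) = 1 + -4 + -148 + 592 = 441.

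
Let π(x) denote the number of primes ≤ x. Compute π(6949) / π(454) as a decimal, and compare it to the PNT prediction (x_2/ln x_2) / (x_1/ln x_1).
π(6949)/π(454) = 892/87 ≈ 10.2529;  PNT prediction ≈ 10.5857.

π(454) = 87 and π(6949) = 892, so π(6949)/π(454) ≈ 10.2529. The PNT-predicted ratio is (6949/ln(6949)) / (454/ln(454)) ≈ 10.5857. The two agree to within a few percent, as expected.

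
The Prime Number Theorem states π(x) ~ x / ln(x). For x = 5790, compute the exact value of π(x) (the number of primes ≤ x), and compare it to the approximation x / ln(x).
π(5790) = 759;  x/ln(x) ≈ 668.29;  relative error ≈ 11.95%.

Directly count primes up to 5790: π(5790) = 759. The PNT approximation gives 5790/ln(5790) ≈ 5790/8.66389 ≈ 668.29. Relative error (π(x) − x/ln(x)) / π(x) ≈ 11.95%; the approximation is known to undercount slightly (Li(x) is a better estimate).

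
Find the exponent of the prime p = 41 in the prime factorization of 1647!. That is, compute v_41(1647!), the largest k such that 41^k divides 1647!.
v_41(1647!) = 40

Legendre's formula: v_p(n!) = Σ_{k ≥ 1} ⌊n / p^k⌋. For p = 41, n = 1647, the terms are:
  ⌊1647/41^1⌋ = ⌊1647/41⌋ = 40
(the next term ⌊1647/41^2⌋ = 0, terminating the sum). Summing: v_41(1647!) = 40 = 40.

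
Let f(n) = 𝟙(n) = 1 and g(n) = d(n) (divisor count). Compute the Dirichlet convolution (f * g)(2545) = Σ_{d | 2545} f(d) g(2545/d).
(𝟙 * d)(2545) = 9

Divisors of 2545: [1, 5, 509, 2545]. For each d | 2545:
  d = 1: 𝟙(1) · d(2545/1) = 1 · 4 = 4
  d = 5: 𝟙(5) · d(2545/5) = 1 · 2 = 2
  d = 509: 𝟙(509) · d(2545/509) = 1 · 2 = 2
  d = 2545: 𝟙(2545) · d(2545/2545) = 1 · 1 = 1
Summing: (𝟙 * d)(2545) = 4 + 2 + 2 + 1 = 9.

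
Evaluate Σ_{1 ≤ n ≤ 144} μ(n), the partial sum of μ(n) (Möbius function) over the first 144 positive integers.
Σ_{n ≤ 144} μ(n) = -1

Compute μ(n) for each 1 ≤ n ≤ 144: μ(1) = 1, μ(2) = -1, μ(3) = -1, μ(4) = 0, μ(5) = -1, μ(6) = 1, μ(7) = -1, μ(8) = 0, μ(9) = 0, μ(10) = 1, μ(11) = -1, μ(12) = 0, μ(13) = -1, μ(14) = 1, μ(15) = 1, μ(16) = 0, μ(17) = -1, μ(18) = 0, μ(19) = -1, μ(20) = 0, μ(21) = 1, μ(22) = 1, μ(23) = -1, μ(24) = 0, μ(25) = 0, μ(26) = 1, μ(27) = 0, μ(28) = 0, μ(29) = -1, μ(30) = -1, μ(31) = -1, μ(32) = 0, μ(33) = 1, μ(34) = 1, μ(35) = 1, μ(36) = 0, μ(37) = -1, μ(38) = 1, μ(39) = 1, μ(40) = 0, μ(41) = -1, μ(42) = -1, μ(43) = -1, μ(44) = 0, μ(45) = 0, μ(46) = 1, μ(47) = -1, μ(48) = 0, μ(49) = 0, μ(50) = 0, μ(51) = 1, μ(52) = 0, μ(53) = -1, μ(54) = 0, μ(55) = 1, μ(56) = 0, μ(57) = 1, μ(58) = 1, μ(59) = -1, μ(60) = 0, μ(61) = -1, μ(62) = 1, μ(63) = 0, μ(64) = 0, μ(65) = 1, μ(66) = -1, μ(67) = -1, μ(68) = 0, μ(69) = 1, μ(70) = -1, μ(71) = -1, μ(72) = 0, μ(73) = -1, μ(74) = 1, μ(75) = 0, μ(76) = 0, μ(77) = 1, μ(78) = -1, μ(79) = -1, μ(80) = 0, μ(81) = 0, μ(82) = 1, μ(83) = -1, μ(84) = 0, μ(85) = 1, μ(86) = 1, μ(87) = 1, μ(88) = 0, μ(89) = -1, μ(90) = 0, μ(91) = 1, μ(92) = 0, μ(93) = 1, μ(94) = 1, μ(95) = 1, μ(96) = 0, μ(97) = -1, μ(98) = 0, μ(99) = 0, μ(100) = 0, μ(101) = -1, μ(102) = -1, μ(103) = -1, μ(104) = 0, μ(105) = -1, μ(106) = 1, μ(107) = -1, μ(108) = 0, μ(109) = -1, μ(110) = -1, μ(111) = 1, μ(112) = 0, μ(113) = -1, μ(114) = -1, μ(115) = 1, μ(116) = 0, μ(117) = 0, μ(118) = 1, μ(119) = 1, μ(120) = 0, μ(121) = 0, μ(122) = 1, μ(123) = 1, μ(124) = 0, μ(125) = 0, μ(126) = 0, μ(127) = -1, μ(128) = 0, μ(129) = 1, μ(130) = -1, μ(131) = -1, μ(132) = 0, μ(133) = 1, μ(134) = 1, μ(135) = 0, μ(136) = 0, μ(137) = -1, μ(138) = -1, μ(139) = -1, μ(140) = 0, μ(141) = 1, μ(142) = 1, μ(143) = 1, μ(144) = 0. Summing all 144 values: -1. (Mertens function M(x) = Σ_{n ≤ x} μ(n); on average M(x) should be small (PNT ⟺ M(x) = o(x)).)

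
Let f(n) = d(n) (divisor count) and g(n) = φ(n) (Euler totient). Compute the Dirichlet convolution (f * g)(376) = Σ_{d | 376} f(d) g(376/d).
(d * φ)(376) = 720

Divisors of 376: [1, 2, 4, 8, 47, 94, 188, 376]. For each d | 376:
  d = 1: d(1) · φ(376/1) = 1 · 184 = 184
  d = 2: d(2) · φ(376/2) = 2 · 92 = 184
  d = 4: d(4) · φ(376/4) = 3 · 46 = 138
  d = 8: d(8) · φ(376/8) = 4 · 46 = 184
  d = 47: d(47) · φ(376/47) = 2 · 4 = 8
  d = 94: d(94) · φ(376/94) = 4 · 2 = 8
  d = 188: d(188) · φ(376/188) = 6 · 1 = 6
  d = 376: d(376) · φ(376/376) = 8 · 1 = 8
Summing: (d * φ)(376) = 184 + 184 + 138 + 184 + 8 + 8 + 6 + 8 = 720.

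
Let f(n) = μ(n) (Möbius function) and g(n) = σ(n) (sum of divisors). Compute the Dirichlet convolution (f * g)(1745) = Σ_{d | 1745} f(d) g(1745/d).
(μ * σ)(1745) = 1745

Divisors of 1745: [1, 5, 349, 1745]. For each d | 1745:
  d = 1: μ(1) · σ(1745/1) = 1 · 2100 = 2100
  d = 5: μ(5) · σ(1745/5) = -1 · 350 = -350
  d = 349: μ(349) · σ(1745/349) = -1 · 6 = -6
  d = 1745: μ(1745) · σ(1745/1745) = 1 · 1 = 1
Summing: (μ * σ)(1745) = 2100 + -350 + -6 + 1 = 1745.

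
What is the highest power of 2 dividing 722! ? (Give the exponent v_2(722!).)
v_2(722!) = 717

Legendre's formula: v_p(n!) = Σ_{k ≥ 1} ⌊n / p^k⌋. For p = 2, n = 722, the terms are:
  ⌊722/2^1⌋ = ⌊722/2⌋ = 361
  ⌊722/2^2⌋ = ⌊722/4⌋ = 180
  ⌊722/2^3⌋ = ⌊722/8⌋ = 90
  ⌊722/2^4⌋ = ⌊722/16⌋ = 45
  ⌊722/2^5⌋ = ⌊722/32⌋ = 22
  ⌊722/2^6⌋ = ⌊722/64⌋ = 11
  ⌊722/2^7⌋ = ⌊722/128⌋ = 5
  ⌊722/2^8⌋ = ⌊722/256⌋ = 2
  ⌊722/2^9⌋ = ⌊722/512⌋ = 1
(the next term ⌊722/2^10⌋ = 0, terminating the sum). Summing: v_2(722!) = 361 + 180 + 90 + 45 + 22 + 11 + 5 + 2 + 1 = 717.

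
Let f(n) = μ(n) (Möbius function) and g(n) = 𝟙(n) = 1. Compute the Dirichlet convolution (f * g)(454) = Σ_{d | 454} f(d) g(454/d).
(μ * 𝟙)(454) = 0

Divisors of 454: [1, 2, 227, 454]. For each d | 454:
  d = 1: μ(1) · 𝟙(454/1) = 1 · 1 = 1
  d = 2: μ(2) · 𝟙(454/2) = -1 · 1 = -1
  d = 227: μ(227) · 𝟙(454/227) = -1 · 1 = -1
  d = 454: μ(454) · 𝟙(454/454) = 1 · 1 = 1
Summing: (μ * 𝟙)(454) = 1 + -1 + -1 + 1 = 0.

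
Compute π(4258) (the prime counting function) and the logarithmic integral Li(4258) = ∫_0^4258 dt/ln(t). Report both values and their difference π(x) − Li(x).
π(4258) = 583;  Li(4258) ≈ 596.35;  π(x) − Li(x) ≈ -13.35.

Direct count of primes ≤ 4258 gives π(4258) = 583. Numerical evaluation of the logarithmic integral gives Li(4258) ≈ 596.35. The difference π(x) − Li(x) ≈ -13.35 is typically negative for small/moderate x (Li(x) overestimates), though Littlewood's theorem shows this sign changes infinitely often.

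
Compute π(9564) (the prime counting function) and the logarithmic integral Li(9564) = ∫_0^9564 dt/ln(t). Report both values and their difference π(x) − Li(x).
π(9564) = 1183;  Li(9564) ≈ 1198.69;  π(x) − Li(x) ≈ -15.69.

Direct count of primes ≤ 9564 gives π(9564) = 1183. Numerical evaluation of the logarithmic integral gives Li(9564) ≈ 1198.69. The difference π(x) − Li(x) ≈ -15.69 is typically negative for small/moderate x (Li(x) overestimates), though Littlewood's theorem shows this sign changes infinitely often.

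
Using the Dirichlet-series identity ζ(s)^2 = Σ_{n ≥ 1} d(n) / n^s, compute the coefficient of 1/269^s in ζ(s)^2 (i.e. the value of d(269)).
d(269) = 2

ζ(s)^2 = (Σ 1/m^s)(Σ 1/k^s). The coefficient of 1/n^s in the product is the number of ordered pairs (m, k) with mk = n, which equals d(n). For n = 269, divisors are [1, 269], so d(269) = 2.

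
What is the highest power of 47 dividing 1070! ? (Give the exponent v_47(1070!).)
v_47(1070!) = 22

Legendre's formula: v_p(n!) = Σ_{k ≥ 1} ⌊n / p^k⌋. For p = 47, n = 1070, the terms are:
  ⌊1070/47^1⌋ = ⌊1070/47⌋ = 22
(the next term ⌊1070/47^2⌋ = 0, terminating the sum). Summing: v_47(1070!) = 22 = 22.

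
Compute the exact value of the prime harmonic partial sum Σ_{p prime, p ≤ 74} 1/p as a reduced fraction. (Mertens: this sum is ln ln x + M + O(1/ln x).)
Σ 1/p = 71544353681891529224514036059/40729680599249024150621323470

π(74) = 21, so the primes ≤ 74 are [2, 3, 5, 7, 11, 13, 17, 19, 23, 29, 31, 37, 41, 43, 47, 53, 59, 61, 67, 71, 73]. Summing 1/p over these primes: 71544353681891529224514036059/40729680599249024150621323470 ≈ 1.7566. Mertens estimate ln ln(74) + 0.2615 ≈ 1.7211.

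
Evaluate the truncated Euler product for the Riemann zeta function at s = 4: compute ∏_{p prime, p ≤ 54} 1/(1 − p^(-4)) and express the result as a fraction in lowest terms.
∏ = 750937919501355467062347671738968589096863062629/693820677147413996973765862820413440000000000000

The primes p ≤ 54 are [2, 3, 5, 7, 11, 13, 17, 19, 23, 29, 31, 37, 41, 43, 47, 53]. For each prime, (1 − 1/p^4)^(-1) = p^4 / (p^4 − 1). The product is (1 − 1/2^4)^(-1), (1 − 1/3^4)^(-1), (1 − 1/5^4)^(-1), (1 − 1/7^4)^(-1), (1 − 1/11^4)^(-1), (1 − 1/13^4)^(-1), (1 − 1/17^4)^(-1), (1 − 1/19^4)^(-1), (1 − 1/23^4)^(-1), (1 − 1/29^4)^(-1), (1 − 1/31^4)^(-1), (1 − 1/37^4)^(-1), (1 − 1/41^4)^(-1), (1 − 1/43^4)^(-1), (1 − 1/47^4)^(-1), (1 − 1/53^4)^(-1) = ∏ p^4 / (p^4 − 1) = 750937919501355467062347671738968589096863062629/693820677147413996973765862820413440000000000000.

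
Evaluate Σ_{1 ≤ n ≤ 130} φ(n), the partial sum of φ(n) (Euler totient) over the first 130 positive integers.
Σ_{n ≤ 130} φ(n) = 5154

Compute φ(n) for each 1 ≤ n ≤ 130: φ(1) = 1, φ(2) = 1, φ(3) = 2, φ(4) = 2, φ(5) = 4, φ(6) = 2, φ(7) = 6, φ(8) = 4, φ(9) = 6, φ(10) = 4, φ(11) = 10, φ(12) = 4, φ(13) = 12, φ(14) = 6, φ(15) = 8, φ(16) = 8, φ(17) = 16, φ(18) = 6, φ(19) = 18, φ(20) = 8, φ(21) = 12, φ(22) = 10, φ(23) = 22, φ(24) = 8, φ(25) = 20, φ(26) = 12, φ(27) = 18, φ(28) = 12, φ(29) = 28, φ(30) = 8, φ(31) = 30, φ(32) = 16, φ(33) = 20, φ(34) = 16, φ(35) = 24, φ(36) = 12, φ(37) = 36, φ(38) = 18, φ(39) = 24, φ(40) = 16, φ(41) = 40, φ(42) = 12, φ(43) = 42, φ(44) = 20, φ(45) = 24, φ(46) = 22, φ(47) = 46, φ(48) = 16, φ(49) = 42, φ(50) = 20, φ(51) = 32, φ(52) = 24, φ(53) = 52, φ(54) = 18, φ(55) = 40, φ(56) = 24, φ(57) = 36, φ(58) = 28, φ(59) = 58, φ(60) = 16, φ(61) = 60, φ(62) = 30, φ(63) = 36, φ(64) = 32, φ(65) = 48, φ(66) = 20, φ(67) = 66, φ(68) = 32, φ(69) = 44, φ(70) = 24, φ(71) = 70, φ(72) = 24, φ(73) = 72, φ(74) = 36, φ(75) = 40, φ(76) = 36, φ(77) = 60, φ(78) = 24, φ(79) = 78, φ(80) = 32, φ(81) = 54, φ(82) = 40, φ(83) = 82, φ(84) = 24, φ(85) = 64, φ(86) = 42, φ(87) = 56, φ(88) = 40, φ(89) = 88, φ(90) = 24, φ(91) = 72, φ(92) = 44, φ(93) = 60, φ(94) = 46, φ(95) = 72, φ(96) = 32, φ(97) = 96, φ(98) = 42, φ(99) = 60, φ(100) = 40, φ(101) = 100, φ(102) = 32, φ(103) = 102, φ(104) = 48, φ(105) = 48, φ(106) = 52, φ(107) = 106, φ(108) = 36, φ(109) = 108, φ(110) = 40, φ(111) = 72, φ(112) = 48, φ(113) = 112, φ(114) = 36, φ(115) = 88, φ(116) = 56, φ(117) = 72, φ(118) = 58, φ(119) = 96, φ(120) = 32, φ(121) = 110, φ(122) = 60, φ(123) = 80, φ(124) = 60, φ(125) = 100, φ(126) = 36, φ(127) = 126, φ(128) = 64, φ(129) = 84, φ(130) = 48. Summing all 130 values: 5154. (Average order: Σ_{n ≤ x} φ(n) ~ (3/π²) x². For x = 130, (3/π²)·130² ≈ 5136.98.)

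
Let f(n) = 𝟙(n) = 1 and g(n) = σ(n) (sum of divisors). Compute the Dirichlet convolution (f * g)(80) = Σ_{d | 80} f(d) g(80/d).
(𝟙 * σ)(80) = 399

Divisors of 80: [1, 2, 4, 5, 8, 10, 16, 20, 40, 80]. For each d | 80:
  d = 1: 𝟙(1) · σ(80/1) = 1 · 186 = 186
  d = 2: 𝟙(2) · σ(80/2) = 1 · 90 = 90
  d = 4: 𝟙(4) · σ(80/4) = 1 · 42 = 42
  d = 5: 𝟙(5) · σ(80/5) = 1 · 31 = 31
  d = 8: 𝟙(8) · σ(80/8) = 1 · 18 = 18
  d = 10: 𝟙(10) · σ(80/10) = 1 · 15 = 15
  d = 16: 𝟙(16) · σ(80/16) = 1 · 6 = 6
  d = 20: 𝟙(20) · σ(80/20) = 1 · 7 = 7
  d = 40: 𝟙(40) · σ(80/40) = 1 · 3 = 3
  d = 80: 𝟙(80) · σ(80/80) = 1 · 1 = 1
Summing: (𝟙 * σ)(80) = 186 + 90 + 42 + 31 + 18 + 15 + 6 + 7 + 3 + 1 = 399.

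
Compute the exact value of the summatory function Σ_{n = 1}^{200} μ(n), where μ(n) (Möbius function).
Σ_{n ≤ 200} μ(n) = -8

Compute μ(n) for each 1 ≤ n ≤ 200: μ(1) = 1, μ(2) = -1, μ(3) = -1, μ(4) = 0, μ(5) = -1, μ(6) = 1, μ(7) = -1, μ(8) = 0, μ(9) = 0, μ(10) = 1, μ(11) = -1, μ(12) = 0, μ(13) = -1, μ(14) = 1, μ(15) = 1, μ(16) = 0, μ(17) = -1, μ(18) = 0, μ(19) = -1, μ(20) = 0, μ(21) = 1, μ(22) = 1, μ(23) = -1, μ(24) = 0, μ(25) = 0, μ(26) = 1, μ(27) = 0, μ(28) = 0, μ(29) = -1, μ(30) = -1, μ(31) = -1, μ(32) = 0, μ(33) = 1, μ(34) = 1, μ(35) = 1, μ(36) = 0, μ(37) = -1, μ(38) = 1, μ(39) = 1, μ(40) = 0, μ(41) = -1, μ(42) = -1, μ(43) = -1, μ(44) = 0, μ(45) = 0, μ(46) = 1, μ(47) = -1, μ(48) = 0, μ(49) = 0, μ(50) = 0, μ(51) = 1, μ(52) = 0, μ(53) = -1, μ(54) = 0, μ(55) = 1, μ(56) = 0, μ(57) = 1, μ(58) = 1, μ(59) = -1, μ(60) = 0, μ(61) = -1, μ(62) = 1, μ(63) = 0, μ(64) = 0, μ(65) = 1, μ(66) = -1, μ(67) = -1, μ(68) = 0, μ(69) = 1, μ(70) = -1, μ(71) = -1, μ(72) = 0, μ(73) = -1, μ(74) = 1, μ(75) = 0, μ(76) = 0, μ(77) = 1, μ(78) = -1, μ(79) = -1, μ(80) = 0, μ(81) = 0, μ(82) = 1, μ(83) = -1, μ(84) = 0, μ(85) = 1, μ(86) = 1, μ(87) = 1, μ(88) = 0, μ(89) = -1, μ(90) = 0, μ(91) = 1, μ(92) = 0, μ(93) = 1, μ(94) = 1, μ(95) = 1, μ(96) = 0, μ(97) = -1, μ(98) = 0, μ(99) = 0, μ(100) = 0, μ(101) = -1, μ(102) = -1, μ(103) = -1, μ(104) = 0, μ(105) = -1, μ(106) = 1, μ(107) = -1, μ(108) = 0, μ(109) = -1, μ(110) = -1, μ(111) = 1, μ(112) = 0, μ(113) = -1, μ(114) = -1, μ(115) = 1, μ(116) = 0, μ(117) = 0, μ(118) = 1, μ(119) = 1, μ(120) = 0, μ(121) = 0, μ(122) = 1, μ(123) = 1, μ(124) = 0, μ(125) = 0, μ(126) = 0, μ(127) = -1, μ(128) = 0, μ(129) = 1, μ(130) = -1, μ(131) = -1, μ(132) = 0, μ(133) = 1, μ(134) = 1, μ(135) = 0, μ(136) = 0, μ(137) = -1, μ(138) = -1, μ(139) = -1, μ(140) = 0, μ(141) = 1, μ(142) = 1, μ(143) = 1, μ(144) = 0, μ(145) = 1, μ(146) = 1, μ(147) = 0, μ(148) = 0, μ(149) = -1, μ(150) = 0, μ(151) = -1, μ(152) = 0, μ(153) = 0, μ(154) = -1, μ(155) = 1, μ(156) = 0, μ(157) = -1, μ(158) = 1, μ(159) = 1, μ(160) = 0, μ(161) = 1, μ(162) = 0, μ(163) = -1, μ(164) = 0, μ(165) = -1, μ(166) = 1, μ(167) = -1, μ(168) = 0, μ(169) = 0, μ(170) = -1, μ(171) = 0, μ(172) = 0, μ(173) = -1, μ(174) = -1, μ(175) = 0, μ(176) = 0, μ(177) = 1, μ(178) = 1, μ(179) = -1, μ(180) = 0, μ(181) = -1, μ(182) = -1, μ(183) = 1, μ(184) = 0, μ(185) = 1, μ(186) = -1, μ(187) = 1, μ(188) = 0, μ(189) = 0, μ(190) = -1, μ(191) = -1, μ(192) = 0, μ(193) = -1, μ(194) = 1, μ(195) = -1, μ(196) = 0, μ(197) = -1, μ(198) = 0, μ(199) = -1, μ(200) = 0. Summing all 200 values: -8. (Mertens function M(x) = Σ_{n ≤ x} μ(n); on average M(x) should be small (PNT ⟺ M(x) = o(x)).)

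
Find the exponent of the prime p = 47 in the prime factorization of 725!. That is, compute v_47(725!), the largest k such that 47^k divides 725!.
v_47(725!) = 15

Legendre's formula: v_p(n!) = Σ_{k ≥ 1} ⌊n / p^k⌋. For p = 47, n = 725, the terms are:
  ⌊725/47^1⌋ = ⌊725/47⌋ = 15
(the next term ⌊725/47^2⌋ = 0, terminating the sum). Summing: v_47(725!) = 15 = 15.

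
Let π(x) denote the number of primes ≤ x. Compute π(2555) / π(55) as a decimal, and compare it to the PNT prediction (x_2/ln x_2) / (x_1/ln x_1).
π(2555)/π(55) = 374/16 ≈ 23.3750;  PNT prediction ≈ 23.7272.

π(55) = 16 and π(2555) = 374, so π(2555)/π(55) ≈ 23.3750. The PNT-predicted ratio is (2555/ln(2555)) / (55/ln(55)) ≈ 23.7272. The two agree to within a few percent, as expected.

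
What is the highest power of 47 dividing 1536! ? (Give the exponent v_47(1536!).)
v_47(1536!) = 32

Legendre's formula: v_p(n!) = Σ_{k ≥ 1} ⌊n / p^k⌋. For p = 47, n = 1536, the terms are:
  ⌊1536/47^1⌋ = ⌊1536/47⌋ = 32
(the next term ⌊1536/47^2⌋ = 0, terminating the sum). Summing: v_47(1536!) = 32 = 32.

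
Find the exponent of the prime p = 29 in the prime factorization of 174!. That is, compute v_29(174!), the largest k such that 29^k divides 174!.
v_29(174!) = 6

Legendre's formula: v_p(n!) = Σ_{k ≥ 1} ⌊n / p^k⌋. For p = 29, n = 174, the terms are:
  ⌊174/29^1⌋ = ⌊174/29⌋ = 6
(the next term ⌊174/29^2⌋ = 0, terminating the sum). Summing: v_29(174!) = 6 = 6.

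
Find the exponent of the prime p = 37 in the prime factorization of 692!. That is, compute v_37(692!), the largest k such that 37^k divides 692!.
v_37(692!) = 18

Legendre's formula: v_p(n!) = Σ_{k ≥ 1} ⌊n / p^k⌋. For p = 37, n = 692, the terms are:
  ⌊692/37^1⌋ = ⌊692/37⌋ = 18
(the next term ⌊692/37^2⌋ = 0, terminating the sum). Summing: v_37(692!) = 18 = 18.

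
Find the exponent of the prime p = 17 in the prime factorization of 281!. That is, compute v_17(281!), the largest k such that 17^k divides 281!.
v_17(281!) = 16

Legendre's formula: v_p(n!) = Σ_{k ≥ 1} ⌊n / p^k⌋. For p = 17, n = 281, the terms are:
  ⌊281/17^1⌋ = ⌊281/17⌋ = 16
(the next term ⌊281/17^2⌋ = 0, terminating the sum). Summing: v_17(281!) = 16 = 16.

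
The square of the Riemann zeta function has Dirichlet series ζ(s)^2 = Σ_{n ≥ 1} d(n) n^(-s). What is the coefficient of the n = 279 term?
d(279) = 6

ζ(s)^2 = (Σ 1/m^s)(Σ 1/k^s). The coefficient of 1/n^s in the product is the number of ordered pairs (m, k) with mk = n, which equals d(n). For n = 279, divisors are [1, 3, 9, 31, 93, 279], so d(279) = 6.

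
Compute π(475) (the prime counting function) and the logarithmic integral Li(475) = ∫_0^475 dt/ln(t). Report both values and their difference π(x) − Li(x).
π(475) = 91;  Li(475) ≈ 97.75;  π(x) − Li(x) ≈ -6.75.

Direct count of primes ≤ 475 gives π(475) = 91. Numerical evaluation of the logarithmic integral gives Li(475) ≈ 97.75. The difference π(x) − Li(x) ≈ -6.75 is typically negative for small/moderate x (Li(x) overestimates), though Littlewood's theorem shows this sign changes infinitely often.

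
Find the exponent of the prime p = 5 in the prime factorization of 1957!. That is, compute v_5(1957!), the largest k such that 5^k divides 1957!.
v_5(1957!) = 487

Legendre's formula: v_p(n!) = Σ_{k ≥ 1} ⌊n / p^k⌋. For p = 5, n = 1957, the terms are:
  ⌊1957/5^1⌋ = ⌊1957/5⌋ = 391
  ⌊1957/5^2⌋ = ⌊1957/25⌋ = 78
  ⌊1957/5^3⌋ = ⌊1957/125⌋ = 15
  ⌊1957/5^4⌋ = ⌊1957/625⌋ = 3
(the next term ⌊1957/5^5⌋ = 0, terminating the sum). Summing: v_5(1957!) = 391 + 78 + 15 + 3 = 487.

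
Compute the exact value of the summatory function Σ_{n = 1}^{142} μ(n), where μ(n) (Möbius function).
Σ_{n ≤ 142} μ(n) = -2

Compute μ(n) for each 1 ≤ n ≤ 142: μ(1) = 1, μ(2) = -1, μ(3) = -1, μ(4) = 0, μ(5) = -1, μ(6) = 1, μ(7) = -1, μ(8) = 0, μ(9) = 0, μ(10) = 1, μ(11) = -1, μ(12) = 0, μ(13) = -1, μ(14) = 1, μ(15) = 1, μ(16) = 0, μ(17) = -1, μ(18) = 0, μ(19) = -1, μ(20) = 0, μ(21) = 1, μ(22) = 1, μ(23) = -1, μ(24) = 0, μ(25) = 0, μ(26) = 1, μ(27) = 0, μ(28) = 0, μ(29) = -1, μ(30) = -1, μ(31) = -1, μ(32) = 0, μ(33) = 1, μ(34) = 1, μ(35) = 1, μ(36) = 0, μ(37) = -1, μ(38) = 1, μ(39) = 1, μ(40) = 0, μ(41) = -1, μ(42) = -1, μ(43) = -1, μ(44) = 0, μ(45) = 0, μ(46) = 1, μ(47) = -1, μ(48) = 0, μ(49) = 0, μ(50) = 0, μ(51) = 1, μ(52) = 0, μ(53) = -1, μ(54) = 0, μ(55) = 1, μ(56) = 0, μ(57) = 1, μ(58) = 1, μ(59) = -1, μ(60) = 0, μ(61) = -1, μ(62) = 1, μ(63) = 0, μ(64) = 0, μ(65) = 1, μ(66) = -1, μ(67) = -1, μ(68) = 0, μ(69) = 1, μ(70) = -1, μ(71) = -1, μ(72) = 0, μ(73) = -1, μ(74) = 1, μ(75) = 0, μ(76) = 0, μ(77) = 1, μ(78) = -1, μ(79) = -1, μ(80) = 0, μ(81) = 0, μ(82) = 1, μ(83) = -1, μ(84) = 0, μ(85) = 1, μ(86) = 1, μ(87) = 1, μ(88) = 0, μ(89) = -1, μ(90) = 0, μ(91) = 1, μ(92) = 0, μ(93) = 1, μ(94) = 1, μ(95) = 1, μ(96) = 0, μ(97) = -1, μ(98) = 0, μ(99) = 0, μ(100) = 0, μ(101) = -1, μ(102) = -1, μ(103) = -1, μ(104) = 0, μ(105) = -1, μ(106) = 1, μ(107) = -1, μ(108) = 0, μ(109) = -1, μ(110) = -1, μ(111) = 1, μ(112) = 0, μ(113) = -1, μ(114) = -1, μ(115) = 1, μ(116) = 0, μ(117) = 0, μ(118) = 1, μ(119) = 1, μ(120) = 0, μ(121) = 0, μ(122) = 1, μ(123) = 1, μ(124) = 0, μ(125) = 0, μ(126) = 0, μ(127) = -1, μ(128) = 0, μ(129) = 1, μ(130) = -1, μ(131) = -1, μ(132) = 0, μ(133) = 1, μ(134) = 1, μ(135) = 0, μ(136) = 0, μ(137) = -1, μ(138) = -1, μ(139) = -1, μ(140) = 0, μ(141) = 1, μ(142) = 1. Summing all 142 values: -2. (Mertens function M(x) = Σ_{n ≤ x} μ(n); on average M(x) should be small (PNT ⟺ M(x) = o(x)).)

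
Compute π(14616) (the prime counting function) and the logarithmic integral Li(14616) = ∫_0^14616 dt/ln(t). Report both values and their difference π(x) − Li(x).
π(14616) = 1710;  Li(14616) ≈ 1736.64;  π(x) − Li(x) ≈ -26.64.

Direct count of primes ≤ 14616 gives π(14616) = 1710. Numerical evaluation of the logarithmic integral gives Li(14616) ≈ 1736.64. The difference π(x) − Li(x) ≈ -26.64 is typically negative for small/moderate x (Li(x) overestimates), though Littlewood's theorem shows this sign changes infinitely often.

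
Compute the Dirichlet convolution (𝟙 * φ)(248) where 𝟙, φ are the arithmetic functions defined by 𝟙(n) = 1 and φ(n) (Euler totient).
(𝟙 * φ)(248) = 248

Divisors of 248: [1, 2, 4, 8, 31, 62, 124, 248]. For each d | 248:
  d = 1: 𝟙(1) · φ(248/1) = 1 · 120 = 120
  d = 2: 𝟙(2) · φ(248/2) = 1 · 60 = 60
  d = 4: 𝟙(4) · φ(248/4) = 1 · 30 = 30
  d = 8: 𝟙(8) · φ(248/8) = 1 · 30 = 30
  d = 31: 𝟙(31) · φ(248/31) = 1 · 4 = 4
  d = 62: 𝟙(62) · φ(248/62) = 1 · 2 = 2
  d = 124: 𝟙(124) · φ(248/124) = 1 · 1 = 1
  d = 248: 𝟙(248) · φ(248/248) = 1 · 1 = 1
Summing: (𝟙 * φ)(248) = 120 + 60 + 30 + 30 + 4 + 2 + 1 + 1 = 248.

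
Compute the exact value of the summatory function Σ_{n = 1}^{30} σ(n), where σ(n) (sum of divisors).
Σ_{n ≤ 30} σ(n) = 762

Compute σ(n) for each 1 ≤ n ≤ 30: σ(1) = 1, σ(2) = 3, σ(3) = 4, σ(4) = 7, σ(5) = 6, σ(6) = 12, σ(7) = 8, σ(8) = 15, σ(9) = 13, σ(10) = 18, σ(11) = 12, σ(12) = 28, σ(13) = 14, σ(14) = 24, σ(15) = 24, σ(16) = 31, σ(17) = 18, σ(18) = 39, σ(19) = 20, σ(20) = 42, σ(21) = 32, σ(22) = 36, σ(23) = 24, σ(24) = 60, σ(25) = 31, σ(26) = 42, σ(27) = 40, σ(28) = 56, σ(29) = 30, σ(30) = 72. Summing all 30 values: 762. (Average order: Σ_{n ≤ x} σ(n) ~ (π²/12) x². For x = 30, (π²/12)·30² ≈ 740.22.)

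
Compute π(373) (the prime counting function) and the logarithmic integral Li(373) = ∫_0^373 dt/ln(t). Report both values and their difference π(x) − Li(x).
π(373) = 74;  Li(373) ≈ 80.89;  π(x) − Li(x) ≈ -6.89.

Direct count of primes ≤ 373 gives π(373) = 74. Numerical evaluation of the logarithmic integral gives Li(373) ≈ 80.89. The difference π(x) − Li(x) ≈ -6.89 is typically negative for small/moderate x (Li(x) overestimates), though Littlewood's theorem shows this sign changes infinitely often.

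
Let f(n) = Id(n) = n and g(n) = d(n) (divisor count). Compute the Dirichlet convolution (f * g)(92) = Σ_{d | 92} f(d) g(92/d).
(Id * d)(92) = 275

Divisors of 92: [1, 2, 4, 23, 46, 92]. For each d | 92:
  d = 1: Id(1) · d(92/1) = 1 · 6 = 6
  d = 2: Id(2) · d(92/2) = 2 · 4 = 8
  d = 4: Id(4) · d(92/4) = 4 · 2 = 8
  d = 23: Id(23) · d(92/23) = 23 · 3 = 69
  d = 46: Id(46) · d(92/46) = 46 · 2 = 92
  d = 92: Id(92) · d(92/92) = 92 · 1 = 92
Summing: (Id * d)(92) = 6 + 8 + 8 + 69 + 92 + 92 = 275.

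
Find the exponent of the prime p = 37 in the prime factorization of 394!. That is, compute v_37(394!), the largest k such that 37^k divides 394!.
v_37(394!) = 10

Legendre's formula: v_p(n!) = Σ_{k ≥ 1} ⌊n / p^k⌋. For p = 37, n = 394, the terms are:
  ⌊394/37^1⌋ = ⌊394/37⌋ = 10
(the next term ⌊394/37^2⌋ = 0, terminating the sum). Summing: v_37(394!) = 10 = 10.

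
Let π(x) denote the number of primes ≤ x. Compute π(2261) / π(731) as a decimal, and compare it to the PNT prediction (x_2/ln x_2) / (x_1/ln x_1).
π(2261)/π(731) = 335/129 ≈ 2.5969;  PNT prediction ≈ 2.6408.

π(731) = 129 and π(2261) = 335, so π(2261)/π(731) ≈ 2.5969. The PNT-predicted ratio is (2261/ln(2261)) / (731/ln(731)) ≈ 2.6408. The two agree to within a few percent, as expected.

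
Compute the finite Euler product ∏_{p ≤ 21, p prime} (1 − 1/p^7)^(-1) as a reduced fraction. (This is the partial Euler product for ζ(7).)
∏ = 155826023762586560111512988551201501037015625/154535761885293084095586902270463356349603488

The primes p ≤ 21 are [2, 3, 5, 7, 11, 13, 17, 19]. For each prime, (1 − 1/p^7)^(-1) = p^7 / (p^7 − 1). The product is (1 − 1/2^7)^(-1), (1 − 1/3^7)^(-1), (1 − 1/5^7)^(-1), (1 − 1/7^7)^(-1), (1 − 1/11^7)^(-1), (1 − 1/13^7)^(-1), (1 − 1/17^7)^(-1), (1 − 1/19^7)^(-1) = ∏ p^7 / (p^7 − 1) = 155826023762586560111512988551201501037015625/154535761885293084095586902270463356349603488.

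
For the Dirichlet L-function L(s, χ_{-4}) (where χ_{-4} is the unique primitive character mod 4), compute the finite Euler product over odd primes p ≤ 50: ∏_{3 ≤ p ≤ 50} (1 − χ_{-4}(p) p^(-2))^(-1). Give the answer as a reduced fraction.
∏ = 114726379539814929565547/125247697987829760000000

The odd primes p ≤ 50 are [3, 5, 7, 11, 13, 17, 19, 23, 29, 31, 37, 41, 43, 47]. For each, χ(p) = 1 if p ≡ 1 mod 4, χ(p) = −1 if p ≡ 3 mod 4. Taking (1 − χ(p)/p^2)^(-1) = p^2/(p^2 − χ(p)): (1 − (-1)/3^2)^(-1) · (1 − (1)/5^2)^(-1) · (1 − (-1)/7^2)^(-1) · (1 − (-1)/11^2)^(-1) · (1 − (1)/13^2)^(-1) · (1 − (1)/17^2)^(-1) · (1 − (-1)/19^2)^(-1) · (1 − (-1)/23^2)^(-1) · (1 − (1)/29^2)^(-1) · (1 − (-1)/31^2)^(-1) · (1 − (1)/37^2)^(-1) · (1 − (1)/41^2)^(-1) · (1 − (-1)/43^2)^(-1) · (1 − (-1)/47^2)^(-1) = 114726379539814929565547/125247697987829760000000.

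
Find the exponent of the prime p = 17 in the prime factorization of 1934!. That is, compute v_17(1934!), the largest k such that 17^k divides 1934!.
v_17(1934!) = 119

Legendre's formula: v_p(n!) = Σ_{k ≥ 1} ⌊n / p^k⌋. For p = 17, n = 1934, the terms are:
  ⌊1934/17^1⌋ = ⌊1934/17⌋ = 113
  ⌊1934/17^2⌋ = ⌊1934/289⌋ = 6
(the next term ⌊1934/17^3⌋ = 0, terminating the sum). Summing: v_17(1934!) = 113 + 6 = 119.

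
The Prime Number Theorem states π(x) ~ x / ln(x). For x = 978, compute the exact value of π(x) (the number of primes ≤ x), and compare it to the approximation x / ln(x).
π(978) = 165;  x/ln(x) ≈ 142.04;  relative error ≈ 13.92%.

Directly count primes up to 978: π(978) = 165. The PNT approximation gives 978/ln(978) ≈ 978/6.88551 ≈ 142.04. Relative error (π(x) − x/ln(x)) / π(x) ≈ 13.92%; the approximation is known to undercount slightly (Li(x) is a better estimate).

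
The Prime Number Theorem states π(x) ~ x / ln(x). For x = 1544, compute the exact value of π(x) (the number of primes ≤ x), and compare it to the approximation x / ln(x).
π(1544) = 243;  x/ln(x) ≈ 210.29;  relative error ≈ 13.46%.

Directly count primes up to 1544: π(1544) = 243. The PNT approximation gives 1544/ln(1544) ≈ 1544/7.34213 ≈ 210.29. Relative error (π(x) − x/ln(x)) / π(x) ≈ 13.46%; the approximation is known to undercount slightly (Li(x) is a better estimate).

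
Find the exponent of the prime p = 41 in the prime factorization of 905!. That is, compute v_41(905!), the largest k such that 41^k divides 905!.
v_41(905!) = 22

Legendre's formula: v_p(n!) = Σ_{k ≥ 1} ⌊n / p^k⌋. For p = 41, n = 905, the terms are:
  ⌊905/41^1⌋ = ⌊905/41⌋ = 22
(the next term ⌊905/41^2⌋ = 0, terminating the sum). Summing: v_41(905!) = 22 = 22.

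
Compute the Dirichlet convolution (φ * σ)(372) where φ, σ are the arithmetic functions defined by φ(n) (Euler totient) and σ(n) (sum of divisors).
(φ * σ)(372) = 4464

Divisors of 372: [1, 2, 3, 4, 6, 12, 31, 62, 93, 124, 186, 372]. For each d | 372:
  d = 1: φ(1) · σ(372/1) = 1 · 896 = 896
  d = 2: φ(2) · σ(372/2) = 1 · 384 = 384
  d = 3: φ(3) · σ(372/3) = 2 · 224 = 448
  d = 4: φ(4) · σ(372/4) = 2 · 128 = 256
  d = 6: φ(6) · σ(372/6) = 2 · 96 = 192
  d = 12: φ(12) · σ(372/12) = 4 · 32 = 128
  d = 31: φ(31) · σ(372/31) = 30 · 28 = 840
  d = 62: φ(62) · σ(372/62) = 30 · 12 = 360
  d = 93: φ(93) · σ(372/93) = 60 · 7 = 420
  d = 124: φ(124) · σ(372/124) = 60 · 4 = 240
  d = 186: φ(186) · σ(372/186) = 60 · 3 = 180
  d = 372: φ(372) · σ(372/372) = 120 · 1 = 120
Summing: (φ * σ)(372) = 896 + 384 + 448 + 256 + 192 + 128 + 840 + 360 + 420 + 240 + 180 + 120 = 4464.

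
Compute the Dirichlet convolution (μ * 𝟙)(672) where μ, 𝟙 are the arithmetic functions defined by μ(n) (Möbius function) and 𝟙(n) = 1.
(μ * 𝟙)(672) = 0

Divisors of 672: [1, 2, 3, 4, 6, 7, 8, 12, 14, 16, 21, 24, 28, 32, 42, 48, 56, 84, 96, 112, 168, 224, 336, 672]. For each d | 672:
  d = 1: μ(1) · 𝟙(672/1) = 1 · 1 = 1
  d = 2: μ(2) · 𝟙(672/2) = -1 · 1 = -1
  d = 3: μ(3) · 𝟙(672/3) = -1 · 1 = -1
  d = 4: μ(4) · 𝟙(672/4) = 0 · 1 = 0
  d = 6: μ(6) · 𝟙(672/6) = 1 · 1 = 1
  d = 7: μ(7) · 𝟙(672/7) = -1 · 1 = -1
  d = 8: μ(8) · 𝟙(672/8) = 0 · 1 = 0
  d = 12: μ(12) · 𝟙(672/12) = 0 · 1 = 0
  d = 14: μ(14) · 𝟙(672/14) = 1 · 1 = 1
  d = 16: μ(16) · 𝟙(672/16) = 0 · 1 = 0
  d = 21: μ(21) · 𝟙(672/21) = 1 · 1 = 1
  d = 24: μ(24) · 𝟙(672/24) = 0 · 1 = 0
  d = 28: μ(28) · 𝟙(672/28) = 0 · 1 = 0
  d = 32: μ(32) · 𝟙(672/32) = 0 · 1 = 0
  d = 42: μ(42) · 𝟙(672/42) = -1 · 1 = -1
  d = 48: μ(48) · 𝟙(672/48) = 0 · 1 = 0
  d = 56: μ(56) · 𝟙(672/56) = 0 · 1 = 0
  d = 84: μ(84) · 𝟙(672/84) = 0 · 1 = 0
  d = 96: μ(96) · 𝟙(672/96) = 0 · 1 = 0
  d = 112: μ(112) · 𝟙(672/112) = 0 · 1 = 0
  d = 168: μ(168) · 𝟙(672/168) = 0 · 1 = 0
  d = 224: μ(224) · 𝟙(672/224) = 0 · 1 = 0
  d = 336: μ(336) · 𝟙(672/336) = 0 · 1 = 0
  d = 672: μ(672) · 𝟙(672/672) = 0 · 1 = 0
Summing: (μ * 𝟙)(672) = 1 + -1 + -1 + 0 + 1 + -1 + 0 + 0 + 1 + 0 + 1 + 0 + 0 + 0 + -1 + 0 + 0 + 0 + 0 + 0 + 0 + 0 + 0 + 0 = 0.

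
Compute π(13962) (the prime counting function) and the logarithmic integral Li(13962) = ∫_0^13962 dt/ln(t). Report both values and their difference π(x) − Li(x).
π(13962) = 1648;  Li(13962) ≈ 1668.28;  π(x) − Li(x) ≈ -20.28.

Direct count of primes ≤ 13962 gives π(13962) = 1648. Numerical evaluation of the logarithmic integral gives Li(13962) ≈ 1668.28. The difference π(x) − Li(x) ≈ -20.28 is typically negative for small/moderate x (Li(x) overestimates), though Littlewood's theorem shows this sign changes infinitely often.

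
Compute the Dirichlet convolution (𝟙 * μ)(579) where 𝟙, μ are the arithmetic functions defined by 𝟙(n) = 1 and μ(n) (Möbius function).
(𝟙 * μ)(579) = 0

Divisors of 579: [1, 3, 193, 579]. For each d | 579:
  d = 1: 𝟙(1) · μ(579/1) = 1 · 1 = 1
  d = 3: 𝟙(3) · μ(579/3) = 1 · -1 = -1
  d = 193: 𝟙(193) · μ(579/193) = 1 · -1 = -1
  d = 579: 𝟙(579) · μ(579/579) = 1 · 1 = 1
Summing: (𝟙 * μ)(579) = 1 + -1 + -1 + 1 = 0.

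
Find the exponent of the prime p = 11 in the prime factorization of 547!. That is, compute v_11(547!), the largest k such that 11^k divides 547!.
v_11(547!) = 53

Legendre's formula: v_p(n!) = Σ_{k ≥ 1} ⌊n / p^k⌋. For p = 11, n = 547, the terms are:
  ⌊547/11^1⌋ = ⌊547/11⌋ = 49
  ⌊547/11^2⌋ = ⌊547/121⌋ = 4
(the next term ⌊547/11^3⌋ = 0, terminating the sum). Summing: v_11(547!) = 49 + 4 = 53.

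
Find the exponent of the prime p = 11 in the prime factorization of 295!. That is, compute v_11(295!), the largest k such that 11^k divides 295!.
v_11(295!) = 28

Legendre's formula: v_p(n!) = Σ_{k ≥ 1} ⌊n / p^k⌋. For p = 11, n = 295, the terms are:
  ⌊295/11^1⌋ = ⌊295/11⌋ = 26
  ⌊295/11^2⌋ = ⌊295/121⌋ = 2
(the next term ⌊295/11^3⌋ = 0, terminating the sum). Summing: v_11(295!) = 26 + 2 = 28.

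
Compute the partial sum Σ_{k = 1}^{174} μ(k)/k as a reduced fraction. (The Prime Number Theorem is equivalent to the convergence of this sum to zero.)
Σ μ(k)/k = -291895861671370214401988773976597804369856804354890517841750669749/27764983964554203230141949225149376041830084932479143674493613998285

Values of μ(k) for 1 ≤ k ≤ 174: μ(1) = 1, μ(2) = -1, μ(3) = -1, μ(5) = -1, μ(6) = 1, μ(7) = -1, μ(10) = 1, μ(11) = -1, μ(13) = -1, μ(14) = 1, μ(15) = 1, μ(17) = -1, μ(19) = -1, μ(21) = 1, μ(22) = 1, μ(23) = -1, μ(26) = 1, μ(29) = -1, μ(30) = -1, μ(31) = -1, μ(33) = 1, μ(34) = 1, μ(35) = 1, μ(37) = -1, μ(38) = 1, μ(39) = 1, μ(41) = -1, μ(42) = -1, μ(43) = -1, μ(46) = 1, μ(47) = -1, μ(51) = 1, μ(53) = -1, μ(55) = 1, μ(57) = 1, μ(58) = 1, μ(59) = -1, μ(61) = -1, μ(62) = 1, μ(65) = 1, μ(66) = -1, μ(67) = -1, μ(69) = 1, μ(70) = -1, μ(71) = -1, μ(73) = -1, μ(74) = 1, μ(77) = 1, μ(78) = -1, μ(79) = -1, μ(82) = 1, μ(83) = -1, μ(85) = 1, μ(86) = 1, μ(87) = 1, μ(89) = -1, μ(91) = 1, μ(93) = 1, μ(94) = 1, μ(95) = 1, μ(97) = -1, μ(101) = -1, μ(102) = -1, μ(103) = -1, μ(105) = -1, μ(106) = 1, μ(107) = -1, μ(109) = -1, μ(110) = -1, μ(111) = 1, μ(113) = -1, μ(114) = -1, μ(115) = 1, μ(118) = 1, μ(119) = 1, μ(122) = 1, μ(123) = 1, μ(127) = -1, μ(129) = 1, μ(130) = -1, μ(131) = -1, μ(133) = 1, μ(134) = 1, μ(137) = -1, μ(138) = -1, μ(139) = -1, μ(141) = 1, μ(142) = 1, μ(143) = 1, μ(145) = 1, μ(146) = 1, μ(149) = -1, μ(151) = -1, μ(154) = -1, μ(155) = 1, μ(157) = -1, μ(158) = 1, μ(159) = 1, μ(161) = 1, μ(163) = -1, μ(165) = -1, μ(166) = 1, μ(167) = -1, μ(170) = -1, μ(173) = -1, μ(174) = -1, with μ = 0 on non-squarefree integers. Summing μ(k)/k for k where μ(k) ≠ 0 gives -291895861671370214401988773976597804369856804354890517841750669749/27764983964554203230141949225149376041830084932479143674493613998285 ≈ -0.0105. (PNT ⟺ this sum → 0 as n → ∞.)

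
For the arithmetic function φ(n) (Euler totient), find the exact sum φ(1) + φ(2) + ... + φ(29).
Σ_{n ≤ 29} φ(n) = 270

Compute φ(n) for each 1 ≤ n ≤ 29: φ(1) = 1, φ(2) = 1, φ(3) = 2, φ(4) = 2, φ(5) = 4, φ(6) = 2, φ(7) = 6, φ(8) = 4, φ(9) = 6, φ(10) = 4, φ(11) = 10, φ(12) = 4, φ(13) = 12, φ(14) = 6, φ(15) = 8, φ(16) = 8, φ(17) = 16, φ(18) = 6, φ(19) = 18, φ(20) = 8, φ(21) = 12, φ(22) = 10, φ(23) = 22, φ(24) = 8, φ(25) = 20, φ(26) = 12, φ(27) = 18, φ(28) = 12, φ(29) = 28. Summing all 29 values: 270. (Average order: Σ_{n ≤ x} φ(n) ~ (3/π²) x². For x = 29, (3/π²)·29² ≈ 255.63.)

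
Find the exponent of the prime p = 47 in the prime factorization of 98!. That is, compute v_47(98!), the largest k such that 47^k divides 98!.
v_47(98!) = 2

Legendre's formula: v_p(n!) = Σ_{k ≥ 1} ⌊n / p^k⌋. For p = 47, n = 98, the terms are:
  ⌊98/47^1⌋ = ⌊98/47⌋ = 2
(the next term ⌊98/47^2⌋ = 0, terminating the sum). Summing: v_47(98!) = 2 = 2.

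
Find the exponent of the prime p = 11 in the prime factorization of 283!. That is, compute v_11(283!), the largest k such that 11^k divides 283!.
v_11(283!) = 27

Legendre's formula: v_p(n!) = Σ_{k ≥ 1} ⌊n / p^k⌋. For p = 11, n = 283, the terms are:
  ⌊283/11^1⌋ = ⌊283/11⌋ = 25
  ⌊283/11^2⌋ = ⌊283/121⌋ = 2
(the next term ⌊283/11^3⌋ = 0, terminating the sum). Summing: v_11(283!) = 25 + 2 = 27.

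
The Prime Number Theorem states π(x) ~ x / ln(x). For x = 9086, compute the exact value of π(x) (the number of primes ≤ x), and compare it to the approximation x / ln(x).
π(9086) = 1127;  x/ln(x) ≈ 996.87;  relative error ≈ 11.55%.

Directly count primes up to 9086: π(9086) = 1127. The PNT approximation gives 9086/ln(9086) ≈ 9086/9.11449 ≈ 996.87. Relative error (π(x) − x/ln(x)) / π(x) ≈ 11.55%; the approximation is known to undercount slightly (Li(x) is a better estimate).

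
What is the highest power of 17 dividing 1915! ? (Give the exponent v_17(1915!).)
v_17(1915!) = 118

Legendre's formula: v_p(n!) = Σ_{k ≥ 1} ⌊n / p^k⌋. For p = 17, n = 1915, the terms are:
  ⌊1915/17^1⌋ = ⌊1915/17⌋ = 112
  ⌊1915/17^2⌋ = ⌊1915/289⌋ = 6
(the next term ⌊1915/17^3⌋ = 0, terminating the sum). Summing: v_17(1915!) = 112 + 6 = 118.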